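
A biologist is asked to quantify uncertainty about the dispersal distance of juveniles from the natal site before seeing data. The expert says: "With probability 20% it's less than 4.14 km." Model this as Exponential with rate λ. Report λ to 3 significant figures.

λ ≈ 0.0539

P(T < 4.14) = 1 − e^(−λ·4.14) = 0.2, so λ = −ln(1−0.2)/4.14 = −ln(0.8)/4.14 = 0.0539.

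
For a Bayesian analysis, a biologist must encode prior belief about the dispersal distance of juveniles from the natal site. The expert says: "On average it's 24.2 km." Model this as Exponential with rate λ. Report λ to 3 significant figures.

λ ≈ 0.0413

Exponential mean = 1/λ, so λ = 1/24.2 = 0.0413.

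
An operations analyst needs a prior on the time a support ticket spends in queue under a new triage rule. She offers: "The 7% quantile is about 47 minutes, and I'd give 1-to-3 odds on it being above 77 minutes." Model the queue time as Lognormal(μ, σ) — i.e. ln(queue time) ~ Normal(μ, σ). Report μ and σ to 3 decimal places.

If T ~ Lognormal(μ,σ) then ln T ~ Normal(μ,σ), so the p-quantile of ln T is μ + z_p·σ.
ln(47) = 3.85 and ln(77) = 4.344; z_{0.07} = -1.476, z_{0.75} = 0.6745.
σ = (4.344 − 3.85)/(0.6745 − (-1.476)) = 0.230.
μ = 3.85 − (-1.476)·0.230 = 4.189.

μ ≈ 4.189, σ ≈ 0.230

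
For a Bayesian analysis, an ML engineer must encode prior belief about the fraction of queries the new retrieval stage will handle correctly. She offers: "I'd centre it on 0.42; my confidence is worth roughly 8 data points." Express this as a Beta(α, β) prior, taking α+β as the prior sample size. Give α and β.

α = 3.36, β = 4.64

Under the effective-sample-size interpretation, Beta(α, β) has prior mean α/(α+β) and prior sample size α+β.
So α+β = 8 and α/(α+β) = 0.42, giving α = 0.42·8 = 3.36 and β = 8 − 3.36 = 4.64.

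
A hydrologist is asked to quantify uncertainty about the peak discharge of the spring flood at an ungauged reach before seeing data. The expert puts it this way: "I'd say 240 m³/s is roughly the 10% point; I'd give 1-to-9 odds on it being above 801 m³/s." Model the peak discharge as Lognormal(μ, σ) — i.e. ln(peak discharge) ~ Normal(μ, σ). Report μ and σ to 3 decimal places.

If T ~ Lognormal(μ,σ) then ln T ~ Normal(μ,σ), so the p-quantile of ln T is μ + z_p·σ.
ln(240) = 5.481 and ln(801) = 6.686; z_{0.1} = -1.282, z_{0.9} = 1.282.
σ = (6.686 − 5.481)/(1.282 − (-1.282)) = 0.470.
μ = 5.481 − (-1.282)·0.470 = 6.083.

μ ≈ 6.083, σ ≈ 0.470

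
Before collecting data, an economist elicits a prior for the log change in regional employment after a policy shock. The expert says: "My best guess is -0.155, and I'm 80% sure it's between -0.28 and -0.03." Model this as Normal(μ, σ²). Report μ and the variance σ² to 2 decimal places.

A symmetric 80% interval runs μ ± z·σ with z = 1.282.
Half-width = 0.125, so σ = 0.125/1.282 = 0.098 and σ² = 0.01.
μ is the stated best guess, -0.15.

μ = -0.15, σ² = 0.01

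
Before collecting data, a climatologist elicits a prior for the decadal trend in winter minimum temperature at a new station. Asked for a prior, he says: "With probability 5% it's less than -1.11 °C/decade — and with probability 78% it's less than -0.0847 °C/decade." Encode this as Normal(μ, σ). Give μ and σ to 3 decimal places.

μ = -0.412, σ = 0.424

The p-quantile of Normal(μ,σ) is μ + z_p·σ, with z_{0.05} = -1.645 and z_{0.78} = 0.7722.
Eliminate σ: μ = (z₂·x₁ − z₁·x₂)/(z₂ − z₁) = (0.7722·-1.11 − (-1.645)·-0.0847)/2.417 = -0.412.
Then σ = (x₂ − x₁)/(z₂ − z₁) = (-0.0847 − -1.11)/2.417 = 0.424.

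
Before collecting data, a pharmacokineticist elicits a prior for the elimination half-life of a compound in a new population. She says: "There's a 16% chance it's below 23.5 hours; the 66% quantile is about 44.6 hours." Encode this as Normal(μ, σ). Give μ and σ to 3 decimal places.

The p-quantile of Normal(μ,σ) is μ + z_p·σ, with z_{0.16} = -0.9945 and z_{0.66} = 0.4125.
Eliminate σ: μ = (z₂·x₁ − z₁·x₂)/(z₂ − z₁) = (0.4125·23.5 − (-0.9945)·44.6)/1.407 = 38.414.
Then σ = (x₂ − x₁)/(z₂ − z₁) = (44.6 − 23.5)/1.407 = 14.997.

μ = 38.414, σ = 14.997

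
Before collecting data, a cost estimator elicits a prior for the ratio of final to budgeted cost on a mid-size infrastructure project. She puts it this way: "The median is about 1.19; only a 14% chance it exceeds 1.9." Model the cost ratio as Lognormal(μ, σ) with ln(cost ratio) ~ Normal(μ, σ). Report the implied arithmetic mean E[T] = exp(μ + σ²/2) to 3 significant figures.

E[T] ≈ 1.31

If T ~ Lognormal(μ,σ) then ln T ~ Normal(μ,σ), so the p-quantile of ln T is μ + z_p·σ.
ln(1.19) = 0.174 and ln(1.9) = 0.6419; z_{0.5} = 0, z_{0.86} = 1.08.
σ = (0.6419 − 0.174)/(1.08 − (0)) = 0.433.
μ = 0.174 − (0)·0.433 = 0.174.
E[T] = exp(μ + σ²/2) = exp(0.174 + 0.0938) = 1.31.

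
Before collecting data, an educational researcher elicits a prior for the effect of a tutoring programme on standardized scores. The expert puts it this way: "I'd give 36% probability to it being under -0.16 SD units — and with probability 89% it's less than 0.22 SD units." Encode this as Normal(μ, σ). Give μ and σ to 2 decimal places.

The p-quantile of Normal(μ,σ) is μ + z_p·σ, with z_{0.36} = -0.3585 and z_{0.89} = 1.227.
Eliminate σ: μ = (z₂·x₁ − z₁·x₂)/(z₂ − z₁) = (1.227·-0.16 − (-0.3585)·0.22)/1.585 = -0.07.
Then σ = (x₂ − x₁)/(z₂ − z₁) = (0.22 − -0.16)/1.585 = 0.24.

μ = -0.07, σ = 0.24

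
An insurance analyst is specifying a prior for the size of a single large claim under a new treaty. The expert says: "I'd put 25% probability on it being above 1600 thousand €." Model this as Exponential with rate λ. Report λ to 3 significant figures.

λ ≈ 0.000866

P(T > 1600.0) = e^(−λ·1600.0) = 0.25, so λ = −ln(0.25)/1600.0 = 0.000866.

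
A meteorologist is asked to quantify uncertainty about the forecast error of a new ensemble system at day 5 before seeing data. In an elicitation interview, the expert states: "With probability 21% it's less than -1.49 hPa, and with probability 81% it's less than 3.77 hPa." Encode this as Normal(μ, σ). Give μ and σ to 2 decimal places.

μ = 1.03, σ = 3.12

The p-quantile of Normal(μ,σ) is μ + z_p·σ, with z_{0.21} = -0.8064 and z_{0.81} = 0.8779.
Eliminate σ: μ = (z₂·x₁ − z₁·x₂)/(z₂ − z₁) = (0.8779·-1.49 − (-0.8064)·3.77)/1.684 = 1.03.
Then σ = (x₂ − x₁)/(z₂ − z₁) = (3.77 − -1.49)/1.684 = 3.12.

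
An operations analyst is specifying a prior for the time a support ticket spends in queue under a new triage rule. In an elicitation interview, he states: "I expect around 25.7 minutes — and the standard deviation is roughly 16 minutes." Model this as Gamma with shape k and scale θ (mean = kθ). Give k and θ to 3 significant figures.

For Gamma(k, scale θ): mean = kθ, variance = kθ², so CV = 1/√k.
CV = SD/mean = 16/25.7 = 0.6226, hence k = 1/CV² = 2.58.
Then θ = mean/k = 25.7/2.58 = 9.96.

k ≈ 2.58, θ ≈ 9.96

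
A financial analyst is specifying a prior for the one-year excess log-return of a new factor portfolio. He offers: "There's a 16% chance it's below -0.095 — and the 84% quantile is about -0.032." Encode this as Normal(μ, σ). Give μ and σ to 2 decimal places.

μ = -0.06, σ = 0.03

The p-quantile of Normal(μ,σ) is μ + z_p·σ, with z_{0.16} = -0.9945 and z_{0.84} = 0.9945.
Eliminate σ: μ = (z₂·x₁ − z₁·x₂)/(z₂ − z₁) = (0.9945·-0.095 − (-0.9945)·-0.032)/1.989 = -0.06.
Then σ = (x₂ − x₁)/(z₂ − z₁) = (-0.032 − -0.095)/1.989 = 0.03.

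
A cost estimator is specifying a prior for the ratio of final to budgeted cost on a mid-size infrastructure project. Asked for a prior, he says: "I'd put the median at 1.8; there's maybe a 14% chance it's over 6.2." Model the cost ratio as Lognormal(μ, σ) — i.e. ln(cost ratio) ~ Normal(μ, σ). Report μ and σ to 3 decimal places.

μ ≈ 0.588, σ ≈ 1.145

If T ~ Lognormal(μ,σ) then ln T ~ Normal(μ,σ), so the p-quantile of ln T is μ + z_p·σ.
ln(1.8) = 0.5878 and ln(6.2) = 1.825; z_{0.5} = 0, z_{0.86} = 1.08.
σ = (1.825 − 0.5878)/(1.08 − (0)) = 1.145.
μ = 0.5878 − (0)·1.145 = 0.588.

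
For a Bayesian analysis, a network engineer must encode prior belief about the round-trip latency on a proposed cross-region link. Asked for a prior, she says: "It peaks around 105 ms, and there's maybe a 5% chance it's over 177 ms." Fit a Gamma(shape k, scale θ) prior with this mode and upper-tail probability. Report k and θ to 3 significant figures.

Gamma(k,θ) with k>1 has mode (k−1)θ, so θ = 105/(k−1).
Need P(X < 177) = 0.95 with θ tied to k this way. Start at k = 2, θ = 105: P(X<177) ≈ 0.502.
Too low — raise k to concentrate. Iterating converges to k ≈ 11.2.
Then θ = 105/(11.2−1) ≈ 10.3.

k ≈ 11.2, θ ≈ 10.3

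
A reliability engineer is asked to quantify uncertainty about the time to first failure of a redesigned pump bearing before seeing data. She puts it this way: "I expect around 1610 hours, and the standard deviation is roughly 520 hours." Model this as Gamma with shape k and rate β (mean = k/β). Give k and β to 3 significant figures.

k ≈ 9.59, β ≈ 0.00595

For Gamma(k, rate β): mean = k/β, variance = k/β², so CV = 1/√k.
CV = SD/mean = 520/1610 = 0.323, hence k = 1/CV² = 9.59.
Then β = k/mean = 9.59/1610 = 0.00595.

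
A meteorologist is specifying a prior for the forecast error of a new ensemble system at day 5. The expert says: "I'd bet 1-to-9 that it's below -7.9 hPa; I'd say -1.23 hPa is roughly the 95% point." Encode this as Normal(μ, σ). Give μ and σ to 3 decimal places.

μ = -4.979, σ = 2.279

The p-quantile of Normal(μ,σ) is μ + z_p·σ, with z_{0.1} = -1.282 and z_{0.95} = 1.645.
Eliminate σ: μ = (z₂·x₁ − z₁·x₂)/(z₂ − z₁) = (1.645·-7.9 − (-1.282)·-1.23)/2.926 = -4.979.
Then σ = (x₂ − x₁)/(z₂ − z₁) = (-1.23 − -7.9)/2.926 = 2.279.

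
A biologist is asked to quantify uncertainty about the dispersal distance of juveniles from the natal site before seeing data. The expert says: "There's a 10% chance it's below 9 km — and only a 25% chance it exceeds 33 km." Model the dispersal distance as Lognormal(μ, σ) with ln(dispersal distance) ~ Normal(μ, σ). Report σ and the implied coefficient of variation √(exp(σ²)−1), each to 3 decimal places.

If T ~ Lognormal(μ,σ) then ln T ~ Normal(μ,σ), so the p-quantile of ln T is μ + z_p·σ.
ln(9) = 2.197 and ln(33) = 3.497; z_{0.1} = -1.282, z_{0.75} = 0.6745.
σ = (3.497 − 2.197)/(0.6745 − (-1.282)) = 0.664.
μ = 2.197 − (-1.282)·0.664 = 3.048.
CV = √(exp(σ²)−1) = √(exp(0.4412)−1) = 0.745.

σ ≈ 0.664, CV ≈ 0.745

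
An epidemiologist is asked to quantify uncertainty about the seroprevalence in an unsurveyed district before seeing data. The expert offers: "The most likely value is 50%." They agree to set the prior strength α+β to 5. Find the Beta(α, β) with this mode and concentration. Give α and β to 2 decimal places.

α = 2.50, β = 2.50

For α,β > 1 the Beta mode is (α−1)/(α+β−2). With α+β = 5, the mode is (α−1)/3.
Set (α−1)/3 = 0.5 → α = 1 + 0.5·3 = 2.50.
β = 5 − α = 2.50.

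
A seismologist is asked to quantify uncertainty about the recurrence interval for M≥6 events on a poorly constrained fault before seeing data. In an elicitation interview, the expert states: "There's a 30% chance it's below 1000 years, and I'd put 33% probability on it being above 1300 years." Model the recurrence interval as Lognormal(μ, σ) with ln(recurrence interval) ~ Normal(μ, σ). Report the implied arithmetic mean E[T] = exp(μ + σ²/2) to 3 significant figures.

If T ~ Lognormal(μ,σ) then ln T ~ Normal(μ,σ), so the p-quantile of ln T is μ + z_p·σ.
ln(1000) = 6.908 and ln(1300) = 7.17; z_{0.3} = -0.5244, z_{0.67} = 0.4399.
σ = (7.17 − 6.908)/(0.4399 − (-0.5244)) = 0.272.
μ = 6.908 − (-0.5244)·0.272 = 7.050.
E[T] = exp(μ + σ²/2) = exp(7.050 + 0.0370) = 1200 years.

E[T] ≈ 1200 years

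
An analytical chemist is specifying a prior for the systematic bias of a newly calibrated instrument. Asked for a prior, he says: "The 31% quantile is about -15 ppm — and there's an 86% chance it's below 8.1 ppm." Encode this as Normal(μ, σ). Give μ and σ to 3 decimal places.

μ = -7.733, σ = 14.656

For Normal(μ,σ), the p-quantile is μ + z_p·σ. Here z_{0.31} = -0.4959, z_{0.86} = 1.08.
So -15 = μ − 0.4959σ and 8.1 = μ + 1.08σ.
Subtracting: σ = (8.1 − -15)/(1.08 − (-0.4959)) = 14.656.
Then μ = -15 − (-0.4959)·14.656 = -7.733.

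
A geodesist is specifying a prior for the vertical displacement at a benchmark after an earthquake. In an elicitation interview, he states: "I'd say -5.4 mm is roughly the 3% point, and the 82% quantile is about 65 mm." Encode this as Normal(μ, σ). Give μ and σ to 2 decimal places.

For Normal(μ,σ), the p-quantile is μ + z_p·σ. Here z_{0.03} = -1.881, z_{0.82} = 0.9154.
So -5.4 = μ − 1.881σ and 65 = μ + 0.9154σ.
Subtracting: σ = (65 − -5.4)/(0.9154 − (-1.881)) = 25.18.
Then μ = -5.4 − (-1.881)·25.18 = 41.95.

μ = 41.95, σ = 25.18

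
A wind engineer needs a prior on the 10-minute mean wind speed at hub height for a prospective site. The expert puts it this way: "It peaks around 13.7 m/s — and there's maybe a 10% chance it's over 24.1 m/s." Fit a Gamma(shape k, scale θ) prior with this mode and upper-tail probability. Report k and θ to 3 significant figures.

Gamma(k,θ) with k>1 has mode (k−1)θ, so θ = 13.7/(k−1).
Need P(X < 24.1) = 0.9 with θ tied to k this way. Start at k = 2, θ = 13.7: P(X<24.1) ≈ 0.525.
Too low — raise k to concentrate. Iterating converges to k ≈ 6.96.
Then θ = 13.7/(6.96−1) ≈ 2.3.

k ≈ 6.96, θ ≈ 2.3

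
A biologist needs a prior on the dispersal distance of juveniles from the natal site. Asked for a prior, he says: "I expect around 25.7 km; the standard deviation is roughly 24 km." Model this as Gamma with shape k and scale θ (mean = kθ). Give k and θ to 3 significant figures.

For Gamma(k, scale θ): mean = kθ, variance = kθ², so CV = 1/√k.
CV = SD/mean = 24/25.7 = 0.9339, hence k = 1/CV² = 1.15.
Then θ = mean/k = 25.7/1.15 = 22.4.

k ≈ 1.15, θ ≈ 22.4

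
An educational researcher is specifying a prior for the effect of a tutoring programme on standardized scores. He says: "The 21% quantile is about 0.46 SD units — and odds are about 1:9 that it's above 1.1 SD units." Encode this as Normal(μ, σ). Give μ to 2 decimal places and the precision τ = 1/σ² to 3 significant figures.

For Normal(μ,σ), the p-quantile is μ + z_p·σ. Here z_{0.21} = -0.8064, z_{0.9} = 1.282.
So 0.46 = μ − 0.8064σ and 1.1 = μ + 1.282σ.
Subtracting: σ = (1.1 − 0.46)/(1.282 − (-0.8064)) = 0.31.
Then μ = 0.46 − (-0.8064)·0.31 = 0.71.
Precision τ = 1/σ² = 1/0.3065² = 10.6.

μ = 0.71, τ = 10.6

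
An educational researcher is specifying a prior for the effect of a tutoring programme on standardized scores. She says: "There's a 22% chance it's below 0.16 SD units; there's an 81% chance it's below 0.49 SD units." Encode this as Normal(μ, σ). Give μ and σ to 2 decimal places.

μ = 0.31, σ = 0.20

The p-quantile of Normal(μ,σ) is μ + z_p·σ, with z_{0.22} = -0.7722 and z_{0.81} = 0.8779.
Eliminate σ: μ = (z₂·x₁ − z₁·x₂)/(z₂ − z₁) = (0.8779·0.16 − (-0.7722)·0.49)/1.65 = 0.31.
Then σ = (x₂ − x₁)/(z₂ − z₁) = (0.49 − 0.16)/1.65 = 0.20.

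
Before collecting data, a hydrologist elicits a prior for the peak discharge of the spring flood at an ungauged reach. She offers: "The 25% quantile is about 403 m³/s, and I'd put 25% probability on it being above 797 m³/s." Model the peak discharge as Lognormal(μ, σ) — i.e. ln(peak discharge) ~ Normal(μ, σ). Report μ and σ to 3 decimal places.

μ ≈ 6.340, σ ≈ 0.506

If T ~ Lognormal(μ,σ) then ln T ~ Normal(μ,σ), so the p-quantile of ln T is μ + z_p·σ.
ln(403) = 5.999 and ln(797) = 6.681; z_{0.25} = -0.6745, z_{0.75} = 0.6745.
σ = (6.681 − 5.999)/(0.6745 − (-0.6745)) = 0.506.
μ = 5.999 − (-0.6745)·0.506 = 6.340.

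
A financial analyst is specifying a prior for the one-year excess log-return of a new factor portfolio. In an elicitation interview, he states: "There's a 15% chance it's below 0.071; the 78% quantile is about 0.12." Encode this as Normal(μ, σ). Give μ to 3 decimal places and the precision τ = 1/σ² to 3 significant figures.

For Normal(μ,σ), the p-quantile is μ + z_p·σ. Here z_{0.15} = -1.036, z_{0.78} = 0.7722.
So 0.071 = μ − 1.036σ and 0.12 = μ + 0.7722σ.
Subtracting: σ = (0.12 − 0.071)/(0.7722 − (-1.036)) = 0.027.
Then μ = 0.071 − (-1.036)·0.027 = 0.099.
Precision τ = 1/σ² = 1/0.02709² = 1360.

μ = 0.099, τ = 1360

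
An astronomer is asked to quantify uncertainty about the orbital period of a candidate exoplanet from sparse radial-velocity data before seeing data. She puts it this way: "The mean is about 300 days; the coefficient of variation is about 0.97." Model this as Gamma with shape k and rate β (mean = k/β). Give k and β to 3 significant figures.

k ≈ 1.06, β ≈ 0.00354

For Gamma(k, rate β): mean = k/β, variance = k/β², so CV = 1/√k.
CV = 0.97, hence k = 1/CV² = 1.06.
Then β = k/mean = 1.06/300 = 0.00354.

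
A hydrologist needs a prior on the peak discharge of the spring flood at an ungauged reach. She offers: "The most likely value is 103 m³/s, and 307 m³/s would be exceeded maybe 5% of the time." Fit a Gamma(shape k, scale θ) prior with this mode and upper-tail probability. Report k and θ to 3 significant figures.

k ≈ 3.22, θ ≈ 46.3

Gamma(k,θ) with k>1 has mode (k−1)θ, so θ = 103/(k−1).
Need P(X < 307) = 0.95 with θ tied to k this way. Start at k = 2, θ = 103: P(X<307) ≈ 0.798.
Too low — raise k to concentrate. Iterating converges to k ≈ 3.22.
Then θ = 103/(3.22−1) ≈ 46.3.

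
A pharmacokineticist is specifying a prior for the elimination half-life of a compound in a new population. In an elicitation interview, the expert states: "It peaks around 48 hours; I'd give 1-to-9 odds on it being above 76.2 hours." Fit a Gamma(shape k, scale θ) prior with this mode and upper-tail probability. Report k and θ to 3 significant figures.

k ≈ 9.79, θ ≈ 5.46

Gamma(k,θ) with k>1 has mode (k−1)θ, so θ = 48/(k−1).
Need P(X < 76.2) = 0.9 with θ tied to k this way. Start at k = 2, θ = 48: P(X<76.2) ≈ 0.471.
Too low — raise k to concentrate. Iterating converges to k ≈ 9.79.
Then θ = 48/(9.79−1) ≈ 5.46.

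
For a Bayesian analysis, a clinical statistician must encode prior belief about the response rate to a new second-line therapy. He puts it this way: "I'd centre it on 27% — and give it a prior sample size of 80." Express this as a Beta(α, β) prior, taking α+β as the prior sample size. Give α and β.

Under the effective-sample-size interpretation, Beta(α, β) has prior mean α/(α+β) and prior sample size α+β.
So α+β = 80 and α/(α+β) = 0.27, giving α = 0.27·80 = 21.6 and β = 80 − 21.6 = 58.4.

α = 21.6, β = 58.4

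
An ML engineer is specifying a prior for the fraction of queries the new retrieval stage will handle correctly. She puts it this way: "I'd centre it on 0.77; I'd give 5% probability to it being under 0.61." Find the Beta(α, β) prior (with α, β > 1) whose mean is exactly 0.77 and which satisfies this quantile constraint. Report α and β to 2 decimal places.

α ≈ 16.46, β ≈ 4.92

With mean 0.77 fixed, write α = 0.77s, β = 0.23s where s = α+β.
Need P(θ < 0.61) = 0.05 under Beta(0.77s, 0.23s). Normal approximation: (q−m)/√(m(1−m)/s) ≈ z_{0.05} = -1.64, so s ≈ 0.77·0.23·(-1.64)²/(0.61−0.77)² = 18.7.
At s = 18.7: P(θ<0.61) ≈ 0.061. Adjusting to match 0.05 gives s ≈ 21.38.
So α = 0.77·21.38 ≈ 16.46, β = 0.23·21.38 ≈ 4.92.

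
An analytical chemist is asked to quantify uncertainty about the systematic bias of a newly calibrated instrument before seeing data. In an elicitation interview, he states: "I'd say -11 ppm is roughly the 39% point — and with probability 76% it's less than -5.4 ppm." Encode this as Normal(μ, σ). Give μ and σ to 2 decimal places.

For Normal(μ,σ), the p-quantile is μ + z_p·σ. Here z_{0.39} = -0.2793, z_{0.76} = 0.7063.
So -11 = μ − 0.2793σ and -5.4 = μ + 0.7063σ.
Subtracting: σ = (-5.4 − -11)/(0.7063 − (-0.2793)) = 5.68.
Then μ = -11 − (-0.2793)·5.68 = -9.41.

μ = -9.41, σ = 5.68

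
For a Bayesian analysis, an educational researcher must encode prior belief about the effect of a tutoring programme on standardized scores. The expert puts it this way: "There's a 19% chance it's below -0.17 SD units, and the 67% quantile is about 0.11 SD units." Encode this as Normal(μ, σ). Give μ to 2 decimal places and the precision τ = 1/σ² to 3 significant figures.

μ = 0.02, τ = 22.2

For Normal(μ,σ), the p-quantile is μ + z_p·σ. Here z_{0.19} = -0.8779, z_{0.67} = 0.4399.
So -0.17 = μ − 0.8779σ and 0.11 = μ + 0.4399σ.
Subtracting: σ = (0.11 − -0.17)/(0.4399 − (-0.8779)) = 0.21.
Then μ = -0.17 − (-0.8779)·0.21 = 0.02.
Precision τ = 1/σ² = 1/0.2125² = 22.2.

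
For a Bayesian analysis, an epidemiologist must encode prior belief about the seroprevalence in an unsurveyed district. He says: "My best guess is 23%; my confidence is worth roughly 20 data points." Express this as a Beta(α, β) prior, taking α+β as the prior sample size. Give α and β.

α = 4.6, β = 15.4

Under the effective-sample-size interpretation, Beta(α, β) has prior mean α/(α+β) and prior sample size α+β.
So α+β = 20 and α/(α+β) = 0.23, giving α = 0.23·20 = 4.6 and β = 20 − 4.6 = 15.4.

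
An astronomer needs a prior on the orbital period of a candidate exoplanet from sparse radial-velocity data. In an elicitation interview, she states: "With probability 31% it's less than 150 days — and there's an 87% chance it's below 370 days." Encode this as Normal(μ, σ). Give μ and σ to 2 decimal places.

The p-quantile of Normal(μ,σ) is μ + z_p·σ, with z_{0.31} = -0.4959 and z_{0.87} = 1.126.
Eliminate σ: μ = (z₂·x₁ − z₁·x₂)/(z₂ − z₁) = (1.126·150 − (-0.4959)·370)/1.622 = 217.24.
Then σ = (x₂ − x₁)/(z₂ − z₁) = (370 − 150)/1.622 = 135.61.

μ = 217.24, σ = 135.61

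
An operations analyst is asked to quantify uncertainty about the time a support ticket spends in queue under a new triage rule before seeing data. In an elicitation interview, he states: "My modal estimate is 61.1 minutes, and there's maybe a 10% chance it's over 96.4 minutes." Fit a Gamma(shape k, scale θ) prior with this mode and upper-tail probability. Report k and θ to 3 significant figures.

Gamma(k,θ) with k>1 has mode (k−1)θ, so θ = 61.1/(k−1).
Need P(X < 96.4) = 0.9 with θ tied to k this way. Start at k = 2, θ = 61.1: P(X<96.4) ≈ 0.468.
Too low — raise k to concentrate. Iterating converges to k ≈ 10.
Then θ = 61.1/(10−1) ≈ 6.78.

k ≈ 10, θ ≈ 6.78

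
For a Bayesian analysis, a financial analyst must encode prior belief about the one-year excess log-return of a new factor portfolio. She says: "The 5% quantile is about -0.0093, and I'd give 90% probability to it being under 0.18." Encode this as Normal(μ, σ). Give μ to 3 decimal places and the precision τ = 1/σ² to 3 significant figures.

μ = 0.097, τ = 239

The p-quantile of Normal(μ,σ) is μ + z_p·σ, with z_{0.05} = -1.645 and z_{0.9} = 1.282.
Eliminate σ: μ = (z₂·x₁ − z₁·x₂)/(z₂ − z₁) = (1.282·-0.0093 − (-1.645)·0.18)/2.926 = 0.097.
Then σ = (x₂ − x₁)/(z₂ − z₁) = (0.18 − -0.0093)/2.926 = 0.065.
Precision τ = 1/σ² = 1/0.06469² = 239.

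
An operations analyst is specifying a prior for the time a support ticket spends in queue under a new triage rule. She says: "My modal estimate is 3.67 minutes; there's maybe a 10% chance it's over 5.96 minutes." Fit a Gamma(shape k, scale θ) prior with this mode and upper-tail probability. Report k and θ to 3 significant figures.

Gamma(k,θ) with k>1 has mode (k−1)θ, so θ = 3.67/(k−1).
Need P(X < 5.96) = 0.9 with θ tied to k this way. Start at k = 2, θ = 3.67: P(X<5.96) ≈ 0.483.
Too low — raise k to concentrate. Iterating converges to k ≈ 9.01.
Then θ = 3.67/(9.01−1) ≈ 0.458.

k ≈ 9.01, θ ≈ 0.458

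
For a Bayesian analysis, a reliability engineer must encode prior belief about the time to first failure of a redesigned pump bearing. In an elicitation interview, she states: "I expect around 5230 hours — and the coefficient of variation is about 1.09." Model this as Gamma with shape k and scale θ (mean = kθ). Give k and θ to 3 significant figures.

For Gamma(k, scale θ): mean = kθ, variance = kθ², so CV = 1/√k.
CV = 1.09, hence k = 1/CV² = 0.842.
Then θ = mean/k = 5230/0.842 = 6210.

k ≈ 0.842, θ ≈ 6210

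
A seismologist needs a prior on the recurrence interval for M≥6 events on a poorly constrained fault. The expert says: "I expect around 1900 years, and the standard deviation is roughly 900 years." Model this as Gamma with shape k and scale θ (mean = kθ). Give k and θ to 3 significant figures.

k ≈ 4.46, θ ≈ 426

For Gamma(k, scale θ): mean = kθ, variance = kθ², so CV = 1/√k.
CV = SD/mean = 900/1900 = 0.4737, hence k = 1/CV² = 4.46.
Then θ = mean/k = 1900/4.46 = 426.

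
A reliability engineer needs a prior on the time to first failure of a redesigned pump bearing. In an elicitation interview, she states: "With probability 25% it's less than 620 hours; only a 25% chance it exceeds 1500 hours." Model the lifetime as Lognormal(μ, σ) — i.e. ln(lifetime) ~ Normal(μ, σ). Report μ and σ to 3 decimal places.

If T ~ Lognormal(μ,σ) then ln T ~ Normal(μ,σ), so the p-quantile of ln T is μ + z_p·σ.
ln(620) = 6.43 and ln(1500) = 7.313; z_{0.25} = -0.6745, z_{0.75} = 0.6745.
σ = (7.313 − 6.43)/(0.6745 − (-0.6745)) = 0.655.
μ = 6.43 − (-0.6745)·0.655 = 6.871.

μ ≈ 6.871, σ ≈ 0.655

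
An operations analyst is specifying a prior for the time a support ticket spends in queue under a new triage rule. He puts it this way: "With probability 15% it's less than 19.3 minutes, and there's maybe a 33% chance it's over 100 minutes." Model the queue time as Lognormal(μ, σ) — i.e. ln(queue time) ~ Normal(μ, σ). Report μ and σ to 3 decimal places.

μ ≈ 4.115, σ ≈ 1.114

If T ~ Lognormal(μ,σ) then ln T ~ Normal(μ,σ), so the p-quantile of ln T is μ + z_p·σ.
ln(19.3) = 2.96 and ln(100) = 4.605; z_{0.15} = -1.036, z_{0.67} = 0.4399.
σ = (4.605 − 2.96)/(0.4399 − (-1.036)) = 1.114.
μ = 2.96 − (-1.036)·1.114 = 4.115.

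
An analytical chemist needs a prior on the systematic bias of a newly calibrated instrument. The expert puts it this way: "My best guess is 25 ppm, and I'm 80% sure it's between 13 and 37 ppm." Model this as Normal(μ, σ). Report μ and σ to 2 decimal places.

A symmetric 80% interval runs μ ± z·σ with z = 1.282.
Half-width = 12, so σ = 12/1.282 = 9.36.
μ is the stated best guess, 25.00.

μ = 25.00, σ = 9.36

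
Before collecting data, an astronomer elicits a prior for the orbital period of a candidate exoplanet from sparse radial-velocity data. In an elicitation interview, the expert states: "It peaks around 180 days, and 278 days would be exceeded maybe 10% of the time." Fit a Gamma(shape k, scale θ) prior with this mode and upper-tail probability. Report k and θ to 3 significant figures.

Gamma(k,θ) with k>1 has mode (k−1)θ, so θ = 180/(k−1).
Need P(X < 278) = 0.9 with θ tied to k this way. Start at k = 2, θ = 180: P(X<278) ≈ 0.457.
Too low — raise k to concentrate. Iterating converges to k ≈ 10.9.
Then θ = 180/(10.9−1) ≈ 18.2.

k ≈ 10.9, θ ≈ 18.2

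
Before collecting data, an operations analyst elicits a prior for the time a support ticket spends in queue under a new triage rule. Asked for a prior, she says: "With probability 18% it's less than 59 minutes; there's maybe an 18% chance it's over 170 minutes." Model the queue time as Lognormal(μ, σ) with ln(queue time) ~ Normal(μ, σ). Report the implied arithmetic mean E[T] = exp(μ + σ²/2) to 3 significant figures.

E[T] ≈ 118 minutes

If T ~ Lognormal(μ,σ) then ln T ~ Normal(μ,σ), so the p-quantile of ln T is μ + z_p·σ.
ln(59) = 4.078 and ln(170) = 5.136; z_{0.18} = -0.9154, z_{0.82} = 0.9154.
σ = (5.136 − 4.078)/(0.9154 − (-0.9154)) = 0.578.
μ = 4.078 − (-0.9154)·0.578 = 4.607.
E[T] = exp(μ + σ²/2) = exp(4.607 + 0.1671) = 118 minutes.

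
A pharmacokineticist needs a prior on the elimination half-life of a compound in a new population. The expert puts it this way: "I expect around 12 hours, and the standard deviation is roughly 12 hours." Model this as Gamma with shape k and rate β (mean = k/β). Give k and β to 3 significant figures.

k ≈ 1, β ≈ 0.0833

For Gamma(k, rate β): mean = k/β, variance = k/β², so CV = 1/√k.
CV = SD/mean = 12/12 = 1, hence k = 1/CV² = 1.
Then β = k/mean = 1/12 = 0.0833.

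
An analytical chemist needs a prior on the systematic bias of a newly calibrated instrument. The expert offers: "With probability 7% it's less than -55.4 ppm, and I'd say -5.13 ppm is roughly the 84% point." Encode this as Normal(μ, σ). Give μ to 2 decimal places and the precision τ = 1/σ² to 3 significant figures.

μ = -25.37, τ = 0.00241

The p-quantile of Normal(μ,σ) is μ + z_p·σ, with z_{0.07} = -1.476 and z_{0.84} = 0.9945.
Eliminate σ: μ = (z₂·x₁ − z₁·x₂)/(z₂ − z₁) = (0.9945·-55.4 − (-1.476)·-5.13)/2.47 = -25.37.
Then σ = (x₂ − x₁)/(z₂ − z₁) = (-5.13 − -55.4)/2.47 = 20.35.
Precision τ = 1/σ² = 1/20.35² = 0.00241.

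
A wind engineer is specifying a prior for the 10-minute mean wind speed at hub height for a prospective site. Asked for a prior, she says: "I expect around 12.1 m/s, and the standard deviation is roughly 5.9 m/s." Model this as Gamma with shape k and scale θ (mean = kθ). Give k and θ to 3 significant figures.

k ≈ 4.21, θ ≈ 2.88

For Gamma(k, scale θ): mean = kθ, variance = kθ², so CV = 1/√k.
CV = SD/mean = 5.9/12.1 = 0.4876, hence k = 1/CV² = 4.21.
Then θ = mean/k = 12.1/4.21 = 2.88.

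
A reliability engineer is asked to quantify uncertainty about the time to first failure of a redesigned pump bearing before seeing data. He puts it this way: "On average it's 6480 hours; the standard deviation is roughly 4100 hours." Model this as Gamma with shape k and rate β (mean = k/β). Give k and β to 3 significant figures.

For Gamma(k, rate β): mean = k/β, variance = k/β², so CV = 1/√k.
CV = SD/mean = 4100/6480 = 0.6327, hence k = 1/CV² = 2.5.
Then β = k/mean = 2.5/6480 = 0.000385.

k ≈ 2.5, β ≈ 0.000385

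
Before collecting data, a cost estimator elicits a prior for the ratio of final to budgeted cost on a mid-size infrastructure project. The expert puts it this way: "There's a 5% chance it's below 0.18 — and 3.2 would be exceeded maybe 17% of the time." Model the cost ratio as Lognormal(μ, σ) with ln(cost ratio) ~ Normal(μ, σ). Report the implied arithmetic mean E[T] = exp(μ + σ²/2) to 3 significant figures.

If T ~ Lognormal(μ,σ) then ln T ~ Normal(μ,σ), so the p-quantile of ln T is μ + z_p·σ.
ln(0.18) = -1.715 and ln(3.2) = 1.163; z_{0.05} = -1.645, z_{0.83} = 0.9542.
σ = (1.163 − -1.715)/(0.9542 − (-1.645)) = 1.107.
μ = -1.715 − (-1.645)·1.107 = 0.107.
E[T] = exp(μ + σ²/2) = exp(0.107 + 0.6131) = 2.05.

E[T] ≈ 2.05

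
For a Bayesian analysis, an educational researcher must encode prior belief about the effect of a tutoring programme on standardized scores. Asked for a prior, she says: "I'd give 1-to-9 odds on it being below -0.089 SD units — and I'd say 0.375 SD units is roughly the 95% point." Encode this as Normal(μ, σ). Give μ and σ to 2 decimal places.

μ = 0.11, σ = 0.16

For Normal(μ,σ), the p-quantile is μ + z_p·σ. Here z_{0.1} = -1.282, z_{0.95} = 1.645.
So -0.089 = μ − 1.282σ and 0.375 = μ + 1.645σ.
Subtracting: σ = (0.375 − -0.089)/(1.645 − (-1.282)) = 0.16.
Then μ = -0.089 − (-1.282)·0.16 = 0.11.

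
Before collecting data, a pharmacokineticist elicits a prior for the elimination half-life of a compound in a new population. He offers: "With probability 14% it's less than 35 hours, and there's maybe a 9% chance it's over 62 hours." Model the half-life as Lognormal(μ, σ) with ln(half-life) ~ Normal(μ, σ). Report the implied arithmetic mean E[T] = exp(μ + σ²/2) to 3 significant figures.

If T ~ Lognormal(μ,σ) then ln T ~ Normal(μ,σ), so the p-quantile of ln T is μ + z_p·σ.
ln(35) = 3.555 and ln(62) = 4.127; z_{0.14} = -1.08, z_{0.91} = 1.341.
σ = (4.127 − 3.555)/(1.341 − (-1.08)) = 0.236.
μ = 3.555 − (-1.08)·0.236 = 3.810.
E[T] = exp(μ + σ²/2) = exp(3.810 + 0.0279) = 46.4 hours.

E[T] ≈ 46.4 hours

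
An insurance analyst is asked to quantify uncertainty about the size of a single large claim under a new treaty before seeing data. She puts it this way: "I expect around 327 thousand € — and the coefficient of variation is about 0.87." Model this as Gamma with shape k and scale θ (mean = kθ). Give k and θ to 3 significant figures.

For Gamma(k, scale θ): mean = kθ, variance = kθ², so CV = 1/√k.
CV = 0.87, hence k = 1/CV² = 1.32.
Then θ = mean/k = 327/1.32 = 248.

k ≈ 1.32, θ ≈ 248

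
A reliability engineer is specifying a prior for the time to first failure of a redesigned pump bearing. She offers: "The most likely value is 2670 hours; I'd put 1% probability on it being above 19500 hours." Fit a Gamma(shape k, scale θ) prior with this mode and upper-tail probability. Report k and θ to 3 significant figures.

k ≈ 1.88, θ ≈ 3040

Gamma(k,θ) with k>1 has mode (k−1)θ, so θ = 2670/(k−1).
Need P(X < 19500) = 0.99 with θ tied to k this way. Start at k = 2, θ = 2670: P(X<19500) ≈ 0.994.
Too high — lower k to spread out. Iterating converges to k ≈ 1.88.
Then θ = 2670/(1.88−1) ≈ 3040.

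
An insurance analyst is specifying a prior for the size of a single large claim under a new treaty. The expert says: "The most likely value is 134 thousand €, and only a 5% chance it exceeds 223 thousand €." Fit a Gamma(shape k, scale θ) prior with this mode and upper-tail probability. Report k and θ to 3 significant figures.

Gamma(k,θ) with k>1 has mode (k−1)θ, so θ = 134/(k−1).
Need P(X < 223) = 0.95 with θ tied to k this way. Start at k = 2, θ = 134: P(X<223) ≈ 0.496.
Too low — raise k to concentrate. Iterating converges to k ≈ 11.8.
Then θ = 134/(11.8−1) ≈ 12.4.

k ≈ 11.8, θ ≈ 12.4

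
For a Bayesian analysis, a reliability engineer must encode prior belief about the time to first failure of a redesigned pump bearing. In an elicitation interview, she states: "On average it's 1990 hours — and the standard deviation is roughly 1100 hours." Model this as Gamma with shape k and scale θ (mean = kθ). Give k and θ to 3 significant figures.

For Gamma(k, scale θ): mean = kθ, variance = kθ², so CV = 1/√k.
CV = SD/mean = 1100/1990 = 0.5528, hence k = 1/CV² = 3.27.
Then θ = mean/k = 1990/3.27 = 608.

k ≈ 3.27, θ ≈ 608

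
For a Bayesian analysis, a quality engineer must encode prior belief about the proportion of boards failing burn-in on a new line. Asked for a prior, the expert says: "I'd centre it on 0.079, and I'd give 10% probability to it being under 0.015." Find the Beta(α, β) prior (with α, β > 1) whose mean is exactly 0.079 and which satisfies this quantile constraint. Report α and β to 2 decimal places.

α ≈ 1.40, β ≈ 16.32

With mean 0.079 fixed, write α = 0.079s, β = 0.921s where s = α+β.
Need P(θ < 0.015) = 0.1 under Beta(0.079s, 0.921s). Normal approximation: (q−m)/√(m(1−m)/s) ≈ z_{0.1} = -1.28, so s ≈ 0.079·0.921·(-1.28)²/(0.015−0.079)² = 29.2.
At s = 29.2: P(θ<0.015) ≈ 0.037. Adjusting to match 0.1 gives s ≈ 17.72.
So α = 0.079·17.72 ≈ 1.40, β = 0.921·17.72 ≈ 16.32.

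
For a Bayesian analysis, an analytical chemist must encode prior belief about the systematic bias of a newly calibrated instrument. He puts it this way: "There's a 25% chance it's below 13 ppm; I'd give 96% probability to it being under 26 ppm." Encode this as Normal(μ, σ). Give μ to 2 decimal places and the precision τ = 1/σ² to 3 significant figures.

For Normal(μ,σ), the p-quantile is μ + z_p·σ. Here z_{0.25} = -0.6745, z_{0.96} = 1.751.
So 13 = μ − 0.6745σ and 26 = μ + 1.751σ.
Subtracting: σ = (26 − 13)/(1.751 − (-0.6745)) = 5.36.
Then μ = 13 − (-0.6745)·5.36 = 16.62.
Precision τ = 1/σ² = 1/5.36² = 0.0348.

μ = 16.62, τ = 0.0348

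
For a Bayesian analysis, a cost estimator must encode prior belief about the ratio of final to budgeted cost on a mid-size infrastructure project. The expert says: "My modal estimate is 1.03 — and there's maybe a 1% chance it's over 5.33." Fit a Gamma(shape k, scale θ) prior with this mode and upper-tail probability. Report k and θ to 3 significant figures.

Gamma(k,θ) with k>1 has mode (k−1)θ, so θ = 1.03/(k−1).
Need P(X < 5.33) = 0.99 with θ tied to k this way. Start at k = 2, θ = 1.03: P(X<5.33) ≈ 0.965.
Too low — raise k to concentrate. Iterating converges to k ≈ 2.44.
Then θ = 1.03/(2.44−1) ≈ 0.717.

k ≈ 2.44, θ ≈ 0.717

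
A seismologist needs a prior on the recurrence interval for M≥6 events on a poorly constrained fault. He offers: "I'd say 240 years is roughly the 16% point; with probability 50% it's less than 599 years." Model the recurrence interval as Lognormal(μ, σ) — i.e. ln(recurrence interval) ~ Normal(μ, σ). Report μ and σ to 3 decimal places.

If T ~ Lognormal(μ,σ) then ln T ~ Normal(μ,σ), so the p-quantile of ln T is μ + z_p·σ.
ln(240) = 5.481 and ln(599) = 6.395; z_{0.16} = -0.9945, z_{0.5} = 0.
σ = (6.395 − 5.481)/(0 − (-0.9945)) = 0.920.
μ = 5.481 − (-0.9945)·0.920 = 6.395.

μ ≈ 6.395, σ ≈ 0.920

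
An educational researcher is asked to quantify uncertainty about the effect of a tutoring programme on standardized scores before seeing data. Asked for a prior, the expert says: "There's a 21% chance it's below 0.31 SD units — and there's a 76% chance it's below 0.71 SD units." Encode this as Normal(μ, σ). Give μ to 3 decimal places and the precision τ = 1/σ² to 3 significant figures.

μ = 0.523, τ = 14.3

For Normal(μ,σ), the p-quantile is μ + z_p·σ. Here z_{0.21} = -0.8064, z_{0.76} = 0.7063.
So 0.31 = μ − 0.8064σ and 0.71 = μ + 0.7063σ.
Subtracting: σ = (0.71 − 0.31)/(0.7063 − (-0.8064)) = 0.264.
Then μ = 0.31 − (-0.8064)·0.264 = 0.523.
Precision τ = 1/σ² = 1/0.2644² = 14.3.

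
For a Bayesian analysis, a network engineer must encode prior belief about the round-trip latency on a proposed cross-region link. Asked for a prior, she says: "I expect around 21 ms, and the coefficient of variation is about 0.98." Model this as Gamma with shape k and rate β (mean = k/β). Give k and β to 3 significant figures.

For Gamma(k, rate β): mean = k/β, variance = k/β², so CV = 1/√k.
CV = 0.98, hence k = 1/CV² = 1.04.
Then β = k/mean = 1.04/21 = 0.0496.

k ≈ 1.04, β ≈ 0.0496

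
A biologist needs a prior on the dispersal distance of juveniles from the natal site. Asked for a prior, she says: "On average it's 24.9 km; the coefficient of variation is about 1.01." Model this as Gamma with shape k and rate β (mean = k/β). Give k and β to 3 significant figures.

For Gamma(k, rate β): mean = k/β, variance = k/β², so CV = 1/√k.
CV = 1.01, hence k = 1/CV² = 0.98.
Then β = k/mean = 0.98/24.9 = 0.0394.

k ≈ 0.98, β ≈ 0.0394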